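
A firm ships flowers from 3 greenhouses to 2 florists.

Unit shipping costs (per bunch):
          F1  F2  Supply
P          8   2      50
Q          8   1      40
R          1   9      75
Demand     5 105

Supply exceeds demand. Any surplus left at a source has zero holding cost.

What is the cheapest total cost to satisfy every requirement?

An optimal shipping plan:
  P–F2: 50 × 2 = 100
  Q–F2: 40 × 1 = 40
  R–F1: 5 × 1 = 5
  R–F2: 15 × 9 = 135
Total = 100 + 40 + 5 + 135 = 280.

280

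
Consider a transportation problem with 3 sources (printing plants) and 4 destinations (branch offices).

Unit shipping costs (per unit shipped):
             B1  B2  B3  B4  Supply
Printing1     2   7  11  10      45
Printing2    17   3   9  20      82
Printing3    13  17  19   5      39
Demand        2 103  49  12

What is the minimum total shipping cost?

1212

An optimal shipping plan:
  Printing1→B1: 2 × 2 = 4
  Printing1→B2: 21 × 7 = 147
  Printing1→B3: 22 × 11 = 242
  Printing2→B2: 82 × 3 = 246
  Printing3→B3: 27 × 19 = 513
  Printing3→B4: 12 × 5 = 60
Total = 4 + 147 + 242 + 246 + 513 + 60 = 1212.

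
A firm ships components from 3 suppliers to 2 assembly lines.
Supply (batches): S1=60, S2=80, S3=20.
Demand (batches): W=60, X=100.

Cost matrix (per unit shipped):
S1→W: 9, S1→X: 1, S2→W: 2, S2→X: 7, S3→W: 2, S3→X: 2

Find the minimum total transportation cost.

360

Optimal allocation:
  S1→X: 60 batches
  S2→W: 60 batches
  S2→X: 20 batches
  S3→X: 20 batches
Total cost = 360.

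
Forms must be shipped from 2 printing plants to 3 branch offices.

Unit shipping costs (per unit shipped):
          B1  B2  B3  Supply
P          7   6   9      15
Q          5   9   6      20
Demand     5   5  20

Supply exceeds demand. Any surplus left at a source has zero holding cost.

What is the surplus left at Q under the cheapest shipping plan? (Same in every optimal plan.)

An optimal plan:
  P->B1: 5 × 7 = 35
  P->B2: 5 × 6 = 30
  Q->B3: 20 × 6 = 120
Total cost = 185.
Q ships 20 of its 20, leaving 0.

0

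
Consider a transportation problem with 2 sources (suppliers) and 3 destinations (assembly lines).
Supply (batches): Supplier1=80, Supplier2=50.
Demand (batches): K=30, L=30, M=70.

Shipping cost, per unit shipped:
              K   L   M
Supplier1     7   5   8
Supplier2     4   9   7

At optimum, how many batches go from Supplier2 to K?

Solving gives:
  Supplier1 to L: 30 × 5 = 150
  Supplier1 to M: 50 × 8 = 400
  Supplier2 to K: 30 × 4 = 120
  Supplier2 to M: 20 × 7 = 140
Total cost = 810.
So Supplier2→K carries 30 batches.

30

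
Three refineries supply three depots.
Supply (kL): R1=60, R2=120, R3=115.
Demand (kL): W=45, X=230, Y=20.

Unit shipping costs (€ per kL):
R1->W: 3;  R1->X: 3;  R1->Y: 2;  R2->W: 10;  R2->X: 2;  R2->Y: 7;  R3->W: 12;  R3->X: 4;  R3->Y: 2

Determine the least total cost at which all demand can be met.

840

A cheapest plan:
  R1 to W: 45 × €3 = €135
  R1 to X: 15 × €3 = €45
  R2 to X: 120 × €2 = €240
  R3 to X: 95 × €4 = €380
  R3 to Y: 20 × €2 = €40
Total = 135 + 45 + 240 + 380 + 40 = €840.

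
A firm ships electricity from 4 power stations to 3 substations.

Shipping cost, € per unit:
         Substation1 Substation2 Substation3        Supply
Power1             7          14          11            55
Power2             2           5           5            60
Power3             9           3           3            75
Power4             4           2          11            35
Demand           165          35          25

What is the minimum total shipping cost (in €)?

Optimal allocation:
  Power1->Substation1: 55 × €7 = €385
  Power2->Substation1: 60 × €2 = €120
  Power3->Substation1: 15 × €9 = €135
  Power3->Substation2: 35 × €3 = €105
  Power3->Substation3: 25 × €3 = €75
  Power4->Substation1: 35 × €4 = €140
Total = 385 + 120 + 135 + 105 + 75 + 140 = €960.

960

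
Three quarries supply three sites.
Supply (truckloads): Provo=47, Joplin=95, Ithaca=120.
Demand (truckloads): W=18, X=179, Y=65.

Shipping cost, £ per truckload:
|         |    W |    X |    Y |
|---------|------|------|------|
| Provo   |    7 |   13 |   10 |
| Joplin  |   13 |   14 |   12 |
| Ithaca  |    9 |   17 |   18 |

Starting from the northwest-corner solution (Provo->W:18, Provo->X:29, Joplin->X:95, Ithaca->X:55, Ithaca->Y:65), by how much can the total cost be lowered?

278

Current plan cost = 18·7 + 29·13 + 95·14 + 55·17 + 65·18 = £3938.
Optimal plan:
  Provo to Y: 47 × £10 = £470
  Joplin to X: 77 × £14 = £1078
  Joplin to Y: 18 × £12 = £216
  Ithaca to W: 18 × £9 = £162
  Ithaca to X: 102 × £17 = £1734
Optimal cost = £3660.
Saving = 3938 − 3660 = £278.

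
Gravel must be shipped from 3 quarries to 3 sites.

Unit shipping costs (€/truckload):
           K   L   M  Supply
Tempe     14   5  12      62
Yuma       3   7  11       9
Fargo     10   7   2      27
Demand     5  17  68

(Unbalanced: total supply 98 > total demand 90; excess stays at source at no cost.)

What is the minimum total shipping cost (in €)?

642

Optimal allocation:
  Tempe–L: 17 × €5 = €85
  Tempe–M: 37 × €12 = €444
  Yuma–K: 5 × €3 = €15
  Yuma–M: 4 × €11 = €44
  Fargo–M: 27 × €2 = €54
Total = 85 + 444 + 15 + 44 + 54 = €642.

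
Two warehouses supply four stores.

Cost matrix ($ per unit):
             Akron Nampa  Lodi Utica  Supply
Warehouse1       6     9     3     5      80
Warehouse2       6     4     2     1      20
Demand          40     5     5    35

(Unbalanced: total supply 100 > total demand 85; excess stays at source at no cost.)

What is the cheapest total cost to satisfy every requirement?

An optimal shipping plan:
  Warehouse1→Akron: 40 × $6 = $240
  Warehouse1→Lodi: 5 × $3 = $15
  Warehouse1→Utica: 20 × $5 = $100
  Warehouse2→Nampa: 5 × $4 = $20
  Warehouse2→Utica: 15 × $1 = $15
Total = 240 + 15 + 100 + 20 + 15 = $390.

390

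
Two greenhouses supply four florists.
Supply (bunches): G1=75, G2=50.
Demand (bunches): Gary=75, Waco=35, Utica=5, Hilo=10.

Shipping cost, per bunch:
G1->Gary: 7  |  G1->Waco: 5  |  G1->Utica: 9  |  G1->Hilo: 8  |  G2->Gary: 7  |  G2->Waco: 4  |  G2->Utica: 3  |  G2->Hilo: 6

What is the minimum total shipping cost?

A cheapest plan:
  G1->Gary: 75 bunches
  G2->Waco: 35 bunches
  G2->Utica: 5 bunches
  G2->Hilo: 10 bunches
Total cost = 740.
(Supply check: G1 ships 75; G2 ships 50.)

740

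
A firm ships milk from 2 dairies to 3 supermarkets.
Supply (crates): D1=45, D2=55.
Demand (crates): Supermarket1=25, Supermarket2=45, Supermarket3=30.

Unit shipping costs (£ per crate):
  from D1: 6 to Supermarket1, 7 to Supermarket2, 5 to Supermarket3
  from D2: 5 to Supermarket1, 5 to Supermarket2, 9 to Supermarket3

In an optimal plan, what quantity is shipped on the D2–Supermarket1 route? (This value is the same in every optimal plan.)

10

Optimal shipments:
  D1 to Supermarket1: 15 × £6 = £90
  D1 to Supermarket3: 30 × £5 = £150
  D2 to Supermarket1: 10 × £5 = £50
  D2 to Supermarket2: 45 × £5 = £225
Total cost = £515.
So D2→Supermarket1 carries 10 crates.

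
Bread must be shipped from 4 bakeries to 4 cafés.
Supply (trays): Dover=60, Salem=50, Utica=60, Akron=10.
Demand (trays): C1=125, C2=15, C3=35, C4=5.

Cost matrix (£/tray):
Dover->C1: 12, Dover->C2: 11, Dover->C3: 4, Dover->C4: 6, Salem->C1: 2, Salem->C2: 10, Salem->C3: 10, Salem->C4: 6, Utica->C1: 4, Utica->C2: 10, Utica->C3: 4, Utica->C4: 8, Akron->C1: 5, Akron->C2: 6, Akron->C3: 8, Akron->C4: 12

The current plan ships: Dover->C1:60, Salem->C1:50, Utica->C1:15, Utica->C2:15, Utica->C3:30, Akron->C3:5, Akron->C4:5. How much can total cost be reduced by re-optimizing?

465

Current plan cost = 60·12 + 50·2 + 15·4 + 15·10 + 30·4 + 5·8 + 5·12 = £1250.
Optimal plan:
  Dover->C1: 5 × £12 = £60
  Dover->C2: 15 × £11 = £165
  Dover->C3: 35 × £4 = £140
  Dover->C4: 5 × £6 = £30
  Salem->C1: 50 × £2 = £100
  Utica->C1: 60 × £4 = £240
  Akron->C1: 10 × £5 = £50
Optimal cost = £785.
Saving = 1250 − 785 = £465.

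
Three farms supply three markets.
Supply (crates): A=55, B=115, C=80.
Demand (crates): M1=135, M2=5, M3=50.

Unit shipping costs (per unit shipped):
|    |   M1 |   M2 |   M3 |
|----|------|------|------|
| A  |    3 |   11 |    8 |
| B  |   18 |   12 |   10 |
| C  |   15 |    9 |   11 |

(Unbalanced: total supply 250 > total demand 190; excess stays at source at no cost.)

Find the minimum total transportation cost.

An optimal shipping plan:
  A–M1: 55 × 3 = 165
  B–M2: 5 × 12 = 60
  B–M3: 50 × 10 = 500
  C–M1: 80 × 15 = 1200
Total = 165 + 60 + 500 + 1200 = 1925.
(Supply check: A ships 55; B ships 55; C ships 80.)

1925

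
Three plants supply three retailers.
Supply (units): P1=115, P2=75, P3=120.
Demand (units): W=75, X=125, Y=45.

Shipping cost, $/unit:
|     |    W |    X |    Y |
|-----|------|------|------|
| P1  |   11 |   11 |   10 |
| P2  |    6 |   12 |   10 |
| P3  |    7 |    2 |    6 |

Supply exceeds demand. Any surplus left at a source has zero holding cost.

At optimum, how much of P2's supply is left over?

Minimum-cost shipments:
  P1→X: 5 × $11 = $55
  P1→Y: 45 × $10 = $450
  P2→W: 75 × $6 = $450
  P3→X: 120 × $2 = $240
Total cost = $1195.
P2 ships 75 of its 75, leaving 0.

0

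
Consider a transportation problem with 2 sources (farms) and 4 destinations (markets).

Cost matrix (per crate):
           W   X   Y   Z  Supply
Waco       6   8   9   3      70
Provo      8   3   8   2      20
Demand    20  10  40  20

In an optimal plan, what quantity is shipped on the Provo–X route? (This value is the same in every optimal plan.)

Solving gives:
  Waco->W: 20 × 6 = 120
  Waco->Y: 30 × 9 = 270
  Waco->Z: 20 × 3 = 60
  Provo->X: 10 × 3 = 30
  Provo->Y: 10 × 8 = 80
Total cost = 560.
So Provo→X carries 10 crates.

10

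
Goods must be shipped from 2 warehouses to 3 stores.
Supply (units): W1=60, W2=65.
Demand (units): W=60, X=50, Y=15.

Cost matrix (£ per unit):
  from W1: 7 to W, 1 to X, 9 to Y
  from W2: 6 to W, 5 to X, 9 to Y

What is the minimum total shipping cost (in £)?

An optimal shipping plan:
  W1 to X: 50 × £1 = £50
  W1 to Y: 10 × £9 = £90
  W2 to W: 60 × £6 = £360
  W2 to Y: 5 × £9 = £45
Total = 50 + 90 + 360 + 45 = £545.

545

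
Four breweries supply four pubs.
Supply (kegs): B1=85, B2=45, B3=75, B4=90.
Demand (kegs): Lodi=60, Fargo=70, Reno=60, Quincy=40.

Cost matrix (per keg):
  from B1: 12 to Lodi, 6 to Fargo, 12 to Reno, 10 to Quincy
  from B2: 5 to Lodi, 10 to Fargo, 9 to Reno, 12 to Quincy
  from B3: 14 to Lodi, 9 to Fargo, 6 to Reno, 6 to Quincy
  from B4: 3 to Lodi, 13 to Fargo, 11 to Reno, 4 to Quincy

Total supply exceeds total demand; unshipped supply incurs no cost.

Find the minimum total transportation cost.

One minimum-cost allocation:
  B1–Fargo: 70 × 6 = 420
  B3–Reno: 60 × 6 = 360
  B3–Quincy: 10 × 6 = 60
  B4–Lodi: 60 × 3 = 180
  B4–Quincy: 30 × 4 = 120
Total = 420 + 360 + 60 + 180 + 120 = 1140.

1140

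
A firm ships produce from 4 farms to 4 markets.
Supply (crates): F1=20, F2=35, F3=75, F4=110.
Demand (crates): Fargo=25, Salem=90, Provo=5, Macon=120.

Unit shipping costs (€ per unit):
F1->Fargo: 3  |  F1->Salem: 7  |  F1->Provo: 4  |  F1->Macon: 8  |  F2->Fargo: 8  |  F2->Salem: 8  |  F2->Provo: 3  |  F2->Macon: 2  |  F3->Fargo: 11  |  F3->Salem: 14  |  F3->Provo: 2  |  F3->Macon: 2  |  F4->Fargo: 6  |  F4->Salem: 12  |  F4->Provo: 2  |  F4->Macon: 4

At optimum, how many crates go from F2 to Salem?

Optimal shipments:
  F1 to Salem: 20 × €7 = €140
  F2 to Salem: 35 × €8 = €280
  F3 to Macon: 75 × €2 = €150
  F4 to Fargo: 25 × €6 = €150
  F4 to Salem: 35 × €12 = €420
  F4 to Provo: 5 × €2 = €10
  F4 to Macon: 45 × €4 = €180
Total cost = €1330.
So F2→Salem carries 35 crates.

35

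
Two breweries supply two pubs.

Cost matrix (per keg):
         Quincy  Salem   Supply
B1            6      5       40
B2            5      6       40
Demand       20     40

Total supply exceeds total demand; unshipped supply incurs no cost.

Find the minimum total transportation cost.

300

A cheapest plan:
  B1→Salem: 40 × 5 = 200
  B2→Quincy: 20 × 5 = 100
Total = 200 + 100 = 300.
(Supply check: B1 ships 40; B2 ships 20.)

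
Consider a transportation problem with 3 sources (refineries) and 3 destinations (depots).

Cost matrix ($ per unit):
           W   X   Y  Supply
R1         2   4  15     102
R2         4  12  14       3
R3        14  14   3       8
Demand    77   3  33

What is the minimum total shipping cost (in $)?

562

One minimum-cost allocation:
  R1→W: 77 kL
  R1→X: 3 kL
  R1→Y: 22 kL
  R2→Y: 3 kL
  R3→Y: 8 kL
Total cost = $562.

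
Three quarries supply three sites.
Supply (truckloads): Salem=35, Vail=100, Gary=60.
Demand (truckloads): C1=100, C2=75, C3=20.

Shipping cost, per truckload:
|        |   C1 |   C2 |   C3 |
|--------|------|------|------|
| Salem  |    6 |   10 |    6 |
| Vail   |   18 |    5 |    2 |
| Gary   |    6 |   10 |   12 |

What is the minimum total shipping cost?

1075

Optimal allocation:
  Salem–C1: 35 × 6 = 210
  Vail–C1: 5 × 18 = 90
  Vail–C2: 75 × 5 = 375
  Vail–C3: 20 × 2 = 40
  Gary–C1: 60 × 6 = 360
Total = 210 + 90 + 375 + 40 + 360 = 1075.
(Supply check: Salem ships 35; Vail ships 100; Gary ships 60.)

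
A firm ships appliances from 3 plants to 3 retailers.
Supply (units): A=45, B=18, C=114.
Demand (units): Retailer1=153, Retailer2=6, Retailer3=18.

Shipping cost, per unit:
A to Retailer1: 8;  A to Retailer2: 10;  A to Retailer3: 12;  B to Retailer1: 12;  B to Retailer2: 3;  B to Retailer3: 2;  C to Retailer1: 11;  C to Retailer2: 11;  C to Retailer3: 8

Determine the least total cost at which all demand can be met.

An optimal shipping plan:
  A->Retailer1: 45 × 8 = 360
  B->Retailer2: 6 × 3 = 18
  B->Retailer3: 12 × 2 = 24
  C->Retailer1: 108 × 11 = 1188
  C->Retailer3: 6 × 8 = 48
Total = 360 + 18 + 24 + 1188 + 48 = 1638.

1638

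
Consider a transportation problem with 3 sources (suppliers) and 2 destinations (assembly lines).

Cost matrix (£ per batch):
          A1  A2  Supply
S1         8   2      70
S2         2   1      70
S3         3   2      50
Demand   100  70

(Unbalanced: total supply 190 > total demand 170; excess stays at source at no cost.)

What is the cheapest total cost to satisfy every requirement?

370

Optimal allocation:
  S1 to A2: 70 × £2 = £140
  S2 to A1: 70 × £2 = £140
  S3 to A1: 30 × £3 = £90
Total = 140 + 140 + 90 = £370.
(Supply check: S1 ships 70; S2 ships 70; S3 ships 30.)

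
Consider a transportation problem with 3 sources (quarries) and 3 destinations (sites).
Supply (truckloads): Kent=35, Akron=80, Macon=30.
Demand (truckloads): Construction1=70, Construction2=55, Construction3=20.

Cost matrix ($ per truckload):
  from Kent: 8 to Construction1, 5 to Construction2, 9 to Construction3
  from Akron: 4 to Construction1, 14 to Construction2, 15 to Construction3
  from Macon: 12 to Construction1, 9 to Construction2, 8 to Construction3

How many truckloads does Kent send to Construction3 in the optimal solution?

Solving gives:
  Kent→Construction2: 35 × $5 = $175
  Akron→Construction1: 70 × $4 = $280
  Akron→Construction2: 10 × $14 = $140
  Macon→Construction2: 10 × $9 = $90
  Macon→Construction3: 20 × $8 = $160
Total cost = $845.
The route Kent→Construction3 is not used.

0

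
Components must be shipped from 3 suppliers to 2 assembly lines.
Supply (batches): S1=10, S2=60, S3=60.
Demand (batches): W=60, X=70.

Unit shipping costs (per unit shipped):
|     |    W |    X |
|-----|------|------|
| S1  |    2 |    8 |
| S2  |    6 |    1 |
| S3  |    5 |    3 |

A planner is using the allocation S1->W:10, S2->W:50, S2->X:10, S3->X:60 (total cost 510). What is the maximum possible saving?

Current plan cost = 10·2 + 50·6 + 10·1 + 60·3 = 510.
Optimal plan:
  S1->W: 10 batches
  S2->X: 60 batches
  S3->W: 50 batches
  S3->X: 10 batches
Optimal cost = 360.
Saving = 510 − 360 = 150.

150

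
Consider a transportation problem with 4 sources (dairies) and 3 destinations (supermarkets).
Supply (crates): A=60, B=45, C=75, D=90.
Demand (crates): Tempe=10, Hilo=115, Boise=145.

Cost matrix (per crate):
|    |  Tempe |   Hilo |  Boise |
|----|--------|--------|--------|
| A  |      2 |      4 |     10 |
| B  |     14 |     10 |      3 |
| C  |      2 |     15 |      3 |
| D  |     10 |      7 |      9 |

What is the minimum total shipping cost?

1260

One minimum-cost allocation:
  A->Tempe: 10 × 2 = 20
  A->Hilo: 50 × 4 = 200
  B->Boise: 45 × 3 = 135
  C->Boise: 75 × 3 = 225
  D->Hilo: 65 × 7 = 455
  D->Boise: 25 × 9 = 225
Total = 20 + 200 + 135 + 225 + 455 + 225 = 1260.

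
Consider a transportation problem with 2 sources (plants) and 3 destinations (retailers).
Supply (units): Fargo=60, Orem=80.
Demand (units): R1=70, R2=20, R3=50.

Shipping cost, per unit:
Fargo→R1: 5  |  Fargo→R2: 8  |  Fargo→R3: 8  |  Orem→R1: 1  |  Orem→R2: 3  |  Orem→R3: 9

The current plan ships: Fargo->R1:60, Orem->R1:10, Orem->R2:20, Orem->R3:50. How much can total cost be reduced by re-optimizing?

Current plan cost = 60·5 + 10·1 + 20·3 + 50·9 = 820.
Optimal plan:
  Fargo–R1: 10 × 5 = 50
  Fargo–R3: 50 × 8 = 400
  Orem–R1: 60 × 1 = 60
  Orem–R2: 20 × 3 = 60
Optimal cost = 570.
Saving = 820 − 570 = 250.

250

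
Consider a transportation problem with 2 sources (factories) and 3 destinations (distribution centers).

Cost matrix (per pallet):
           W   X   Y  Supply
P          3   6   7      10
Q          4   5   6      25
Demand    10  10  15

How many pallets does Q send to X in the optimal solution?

Optimal shipments:
  P->W: 10 × 3 = 30
  Q->X: 10 × 5 = 50
  Q->Y: 15 × 6 = 90
Total cost = 170.
So Q→X carries 10 pallets.

10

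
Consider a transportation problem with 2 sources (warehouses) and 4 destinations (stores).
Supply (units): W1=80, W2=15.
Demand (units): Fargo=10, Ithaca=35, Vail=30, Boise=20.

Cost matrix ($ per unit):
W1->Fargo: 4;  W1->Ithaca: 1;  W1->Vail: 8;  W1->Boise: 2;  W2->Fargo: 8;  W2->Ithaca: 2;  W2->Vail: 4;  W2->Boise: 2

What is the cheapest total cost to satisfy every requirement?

295

One minimum-cost allocation:
  W1 to Fargo: 10 × $4 = $40
  W1 to Ithaca: 35 × $1 = $35
  W1 to Vail: 15 × $8 = $120
  W1 to Boise: 20 × $2 = $40
  W2 to Vail: 15 × $4 = $60
Total = 40 + 35 + 120 + 40 + 60 = $295.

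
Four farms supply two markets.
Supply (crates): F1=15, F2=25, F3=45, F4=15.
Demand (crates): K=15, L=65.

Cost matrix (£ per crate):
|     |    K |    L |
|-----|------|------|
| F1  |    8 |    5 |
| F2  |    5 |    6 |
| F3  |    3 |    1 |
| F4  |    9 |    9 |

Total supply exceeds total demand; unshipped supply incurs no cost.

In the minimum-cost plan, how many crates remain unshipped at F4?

An optimal plan:
  F1->L: 15 crates
  F2->K: 15 crates
  F2->L: 5 crates
  F3->L: 45 crates
Total cost = £225.
F4 ships 0 of its 15, leaving 15.

15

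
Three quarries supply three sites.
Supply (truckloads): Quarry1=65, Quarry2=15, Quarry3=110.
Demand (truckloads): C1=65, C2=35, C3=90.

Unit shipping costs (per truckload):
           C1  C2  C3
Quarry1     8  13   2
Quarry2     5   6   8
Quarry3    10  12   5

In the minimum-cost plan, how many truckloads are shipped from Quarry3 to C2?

20

Optimal shipments:
  Quarry1->C3: 65 × 2 = 130
  Quarry2->C2: 15 × 6 = 90
  Quarry3->C1: 65 × 10 = 650
  Quarry3->C2: 20 × 12 = 240
  Quarry3->C3: 25 × 5 = 125
Total cost = 1235.
So Quarry3→C2 carries 20 truckloads.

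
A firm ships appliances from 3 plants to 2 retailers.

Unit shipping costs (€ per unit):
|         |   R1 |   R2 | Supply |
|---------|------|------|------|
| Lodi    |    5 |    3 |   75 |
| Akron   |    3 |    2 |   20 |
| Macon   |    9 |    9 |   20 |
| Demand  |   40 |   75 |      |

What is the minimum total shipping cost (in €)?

A cheapest plan:
  Lodi–R2: 75 units
  Akron–R1: 20 units
  Macon–R1: 20 units
Total cost = €465.
(Supply check: Lodi ships 75; Akron ships 20; Macon ships 20.)

465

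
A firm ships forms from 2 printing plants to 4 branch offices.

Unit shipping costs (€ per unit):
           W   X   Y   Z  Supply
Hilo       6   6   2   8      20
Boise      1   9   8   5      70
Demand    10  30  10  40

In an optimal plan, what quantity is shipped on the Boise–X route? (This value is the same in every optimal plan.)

20

Optimal shipments:
  Hilo->X: 10 × €6 = €60
  Hilo->Y: 10 × €2 = €20
  Boise->W: 10 × €1 = €10
  Boise->X: 20 × €9 = €180
  Boise->Z: 40 × €5 = €200
Total cost = €470.
So Boise→X carries 20 boxes.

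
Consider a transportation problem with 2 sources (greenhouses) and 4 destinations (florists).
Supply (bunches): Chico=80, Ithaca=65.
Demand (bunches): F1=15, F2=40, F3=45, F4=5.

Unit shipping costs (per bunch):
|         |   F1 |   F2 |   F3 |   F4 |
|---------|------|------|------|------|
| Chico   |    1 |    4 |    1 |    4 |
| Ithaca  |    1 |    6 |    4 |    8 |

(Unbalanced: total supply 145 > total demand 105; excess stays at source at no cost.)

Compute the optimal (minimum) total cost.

Optimal allocation:
  Chico->F2: 30 × 4 = 120
  Chico->F3: 45 × 1 = 45
  Chico->F4: 5 × 4 = 20
  Ithaca->F1: 15 × 1 = 15
  Ithaca->F2: 10 × 6 = 60
Total = 120 + 45 + 20 + 15 + 60 = 260.
(Supply check: Chico ships 80; Ithaca ships 25.)

260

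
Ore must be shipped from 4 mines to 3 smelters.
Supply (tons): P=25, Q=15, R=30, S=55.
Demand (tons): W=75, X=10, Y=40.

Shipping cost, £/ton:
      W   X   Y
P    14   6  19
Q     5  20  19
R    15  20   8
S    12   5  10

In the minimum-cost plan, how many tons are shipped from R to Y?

30

Solving gives:
  P->W: 15 tons
  P->X: 10 tons
  Q->W: 15 tons
  R->Y: 30 tons
  S->W: 45 tons
  S->Y: 10 tons
Total cost = £1225.
So R→Y carries 30 tons.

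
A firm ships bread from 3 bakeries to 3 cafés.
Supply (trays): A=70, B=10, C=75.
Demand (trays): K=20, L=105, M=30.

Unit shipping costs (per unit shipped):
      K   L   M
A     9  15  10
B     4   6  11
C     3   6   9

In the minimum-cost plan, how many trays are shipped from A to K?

Optimal shipments:
  A to K: 20 × 9 = 180
  A to L: 20 × 15 = 300
  A to M: 30 × 10 = 300
  B to L: 10 × 6 = 60
  C to L: 75 × 6 = 450
Total cost = 1290.
So A→K carries 20 trays.

20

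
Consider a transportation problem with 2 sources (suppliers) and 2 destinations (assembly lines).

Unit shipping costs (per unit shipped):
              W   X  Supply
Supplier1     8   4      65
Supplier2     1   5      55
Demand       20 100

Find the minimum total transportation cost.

455

A cheapest plan:
  Supplier1–X: 65 × 4 = 260
  Supplier2–W: 20 × 1 = 20
  Supplier2–X: 35 × 5 = 175
Total = 260 + 20 + 175 = 455.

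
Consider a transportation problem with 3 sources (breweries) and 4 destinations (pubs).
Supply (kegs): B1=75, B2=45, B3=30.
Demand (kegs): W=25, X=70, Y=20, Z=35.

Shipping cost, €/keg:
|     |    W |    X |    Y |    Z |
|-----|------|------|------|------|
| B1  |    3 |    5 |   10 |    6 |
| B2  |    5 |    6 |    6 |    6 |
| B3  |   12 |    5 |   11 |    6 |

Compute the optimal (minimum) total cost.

755

Optimal allocation:
  B1->W: 25 × €3 = €75
  B1->X: 50 × €5 = €250
  B2->Y: 20 × €6 = €120
  B2->Z: 25 × €6 = €150
  B3->X: 20 × €5 = €100
  B3->Z: 10 × €6 = €60
Total = 75 + 250 + 120 + 150 + 100 + 60 = €755.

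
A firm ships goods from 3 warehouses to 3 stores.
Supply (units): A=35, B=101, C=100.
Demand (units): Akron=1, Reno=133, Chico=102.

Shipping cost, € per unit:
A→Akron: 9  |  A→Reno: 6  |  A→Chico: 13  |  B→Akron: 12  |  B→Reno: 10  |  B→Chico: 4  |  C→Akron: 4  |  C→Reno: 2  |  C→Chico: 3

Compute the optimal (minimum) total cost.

817

A cheapest plan:
  A–Reno: 35 units
  B–Chico: 101 units
  C–Akron: 1 units
  C–Reno: 98 units
  C–Chico: 1 units
Total cost = €817.
(Supply check: A ships 35; B ships 101; C ships 100.)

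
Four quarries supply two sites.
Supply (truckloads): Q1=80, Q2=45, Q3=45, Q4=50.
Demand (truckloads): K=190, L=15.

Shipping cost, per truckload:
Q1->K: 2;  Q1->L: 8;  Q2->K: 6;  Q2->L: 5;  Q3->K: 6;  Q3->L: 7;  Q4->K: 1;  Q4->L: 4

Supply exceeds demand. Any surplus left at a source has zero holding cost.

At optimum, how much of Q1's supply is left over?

Minimum-cost shipments:
  Q1 to K: 80 × 2 = 160
  Q2 to K: 15 × 6 = 90
  Q2 to L: 15 × 5 = 75
  Q3 to K: 45 × 6 = 270
  Q4 to K: 50 × 1 = 50
Total cost = 645.
Q1 ships 80 of its 80, leaving 0.

0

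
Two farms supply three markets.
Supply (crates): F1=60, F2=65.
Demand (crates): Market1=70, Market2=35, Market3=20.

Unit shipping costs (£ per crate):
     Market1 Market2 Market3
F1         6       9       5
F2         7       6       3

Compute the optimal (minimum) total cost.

700

An optimal shipping plan:
  F1→Market1: 60 crates
  F2→Market1: 10 crates
  F2→Market2: 35 crates
  F2→Market3: 20 crates
Total cost = £700.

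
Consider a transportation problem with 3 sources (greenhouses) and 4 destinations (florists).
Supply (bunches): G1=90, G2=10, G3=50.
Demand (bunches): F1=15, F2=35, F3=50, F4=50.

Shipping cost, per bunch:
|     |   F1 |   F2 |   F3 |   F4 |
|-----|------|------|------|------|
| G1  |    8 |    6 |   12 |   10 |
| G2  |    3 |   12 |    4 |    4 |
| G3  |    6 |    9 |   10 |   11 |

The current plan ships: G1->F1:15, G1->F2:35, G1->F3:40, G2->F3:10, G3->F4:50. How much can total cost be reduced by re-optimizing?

150

Current plan cost = 15·8 + 35·6 + 40·12 + 10·4 + 50·11 = 1400.
Optimal plan:
  G1->F2: 35 × 6 = 210
  G1->F3: 5 × 12 = 60
  G1->F4: 50 × 10 = 500
  G2->F3: 10 × 4 = 40
  G3->F1: 15 × 6 = 90
  G3->F3: 35 × 10 = 350
Optimal cost = 1250.
Saving = 1400 − 1250 = 150.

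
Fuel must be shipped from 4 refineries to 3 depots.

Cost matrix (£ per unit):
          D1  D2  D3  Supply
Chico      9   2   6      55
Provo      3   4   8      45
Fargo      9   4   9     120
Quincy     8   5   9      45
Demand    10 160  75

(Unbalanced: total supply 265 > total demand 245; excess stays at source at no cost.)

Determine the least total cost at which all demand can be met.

One minimum-cost allocation:
  Chico–D2: 40 kL
  Chico–D3: 15 kL
  Provo–D1: 10 kL
  Provo–D3: 35 kL
  Fargo–D2: 120 kL
  Quincy–D3: 25 kL
Total cost = £1185.

1185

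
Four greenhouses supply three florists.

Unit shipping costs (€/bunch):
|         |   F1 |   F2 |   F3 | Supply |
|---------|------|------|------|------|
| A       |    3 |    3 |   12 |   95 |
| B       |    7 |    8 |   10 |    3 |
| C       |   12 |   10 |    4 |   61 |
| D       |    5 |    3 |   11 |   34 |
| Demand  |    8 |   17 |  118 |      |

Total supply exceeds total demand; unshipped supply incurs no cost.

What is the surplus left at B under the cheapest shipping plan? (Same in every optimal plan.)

0

Minimum-cost shipments:
  A→F1: 8 bunches
  A→F2: 17 bunches
  A→F3: 20 bunches
  B→F3: 3 bunches
  C→F3: 61 bunches
  D→F3: 34 bunches
Total cost = €963.
B ships 3 of its 3, leaving 0.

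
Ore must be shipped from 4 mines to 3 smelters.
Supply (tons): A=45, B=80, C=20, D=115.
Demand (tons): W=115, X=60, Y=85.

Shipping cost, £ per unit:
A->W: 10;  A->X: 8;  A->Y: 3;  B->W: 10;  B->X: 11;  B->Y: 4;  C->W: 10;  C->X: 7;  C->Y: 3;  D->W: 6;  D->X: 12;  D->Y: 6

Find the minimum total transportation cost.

Optimal allocation:
  A->X: 40 × £8 = £320
  A->Y: 5 × £3 = £15
  B->Y: 80 × £4 = £320
  C->X: 20 × £7 = £140
  D->W: 115 × £6 = £690
Total = 320 + 15 + 320 + 140 + 690 = £1485.
(Supply check: A ships 45; B ships 80; C ships 20; D ships 115.)

1485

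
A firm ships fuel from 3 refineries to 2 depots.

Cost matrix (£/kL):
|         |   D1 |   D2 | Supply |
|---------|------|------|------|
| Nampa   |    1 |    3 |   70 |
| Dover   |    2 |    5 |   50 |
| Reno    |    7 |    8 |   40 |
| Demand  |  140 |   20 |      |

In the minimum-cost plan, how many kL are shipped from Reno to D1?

The minimum-cost plan:
  Nampa→D1: 70 × £1 = £70
  Dover→D1: 50 × £2 = £100
  Reno→D1: 20 × £7 = £140
  Reno→D2: 20 × £8 = £160
Total cost = £470.
So Reno→D1 carries 20 kL.

20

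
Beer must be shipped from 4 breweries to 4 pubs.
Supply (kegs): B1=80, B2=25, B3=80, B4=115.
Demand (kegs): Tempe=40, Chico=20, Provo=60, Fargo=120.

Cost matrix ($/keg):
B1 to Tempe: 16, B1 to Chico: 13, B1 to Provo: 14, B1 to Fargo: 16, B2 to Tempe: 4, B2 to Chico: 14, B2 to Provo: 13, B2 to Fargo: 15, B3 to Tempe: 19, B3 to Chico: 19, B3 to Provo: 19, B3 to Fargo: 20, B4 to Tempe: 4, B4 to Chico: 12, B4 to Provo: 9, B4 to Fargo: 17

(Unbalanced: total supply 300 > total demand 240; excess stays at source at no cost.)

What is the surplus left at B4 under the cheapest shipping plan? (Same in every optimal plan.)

0

Minimum-cost shipments:
  B1–Chico: 5 kegs
  B1–Fargo: 75 kegs
  B2–Fargo: 25 kegs
  B3–Fargo: 20 kegs
  B4–Tempe: 40 kegs
  B4–Chico: 15 kegs
  B4–Provo: 60 kegs
Total cost = $2920.
B4 ships 115 of its 115, leaving 0.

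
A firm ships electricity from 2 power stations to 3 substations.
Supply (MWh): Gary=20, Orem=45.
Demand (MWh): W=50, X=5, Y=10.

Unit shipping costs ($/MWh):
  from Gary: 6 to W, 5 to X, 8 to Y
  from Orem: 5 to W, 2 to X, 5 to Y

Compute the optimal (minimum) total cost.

330

An optimal shipping plan:
  Gary to W: 20 MWh
  Orem to W: 30 MWh
  Orem to X: 5 MWh
  Orem to Y: 10 MWh
Total cost = $330.
(Supply check: Gary ships 20; Orem ships 45.)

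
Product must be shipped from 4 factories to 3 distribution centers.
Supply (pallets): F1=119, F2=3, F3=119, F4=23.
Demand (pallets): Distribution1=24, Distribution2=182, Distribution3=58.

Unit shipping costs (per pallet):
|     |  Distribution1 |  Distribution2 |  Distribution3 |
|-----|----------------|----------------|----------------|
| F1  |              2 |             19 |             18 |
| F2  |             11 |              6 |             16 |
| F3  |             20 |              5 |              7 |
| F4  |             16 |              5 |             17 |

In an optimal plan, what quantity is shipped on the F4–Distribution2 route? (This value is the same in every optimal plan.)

Solving gives:
  F1→Distribution1: 24 × 2 = 48
  F1→Distribution2: 37 × 19 = 703
  F1→Distribution3: 58 × 18 = 1044
  F2→Distribution2: 3 × 6 = 18
  F3→Distribution2: 119 × 5 = 595
  F4→Distribution2: 23 × 5 = 115
Total cost = 2523.
So F4→Distribution2 carries 23 pallets.

23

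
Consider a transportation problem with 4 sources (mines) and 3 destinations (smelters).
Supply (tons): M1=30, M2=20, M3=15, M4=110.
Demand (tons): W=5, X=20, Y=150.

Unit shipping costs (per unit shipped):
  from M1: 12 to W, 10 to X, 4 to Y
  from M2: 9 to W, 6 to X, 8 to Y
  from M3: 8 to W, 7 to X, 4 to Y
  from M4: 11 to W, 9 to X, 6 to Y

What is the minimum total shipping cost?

Optimal allocation:
  M1–Y: 30 × 4 = 120
  M2–X: 20 × 6 = 120
  M3–W: 5 × 8 = 40
  M3–Y: 10 × 4 = 40
  M4–Y: 110 × 6 = 660
Total = 120 + 120 + 40 + 40 + 660 = 980.

980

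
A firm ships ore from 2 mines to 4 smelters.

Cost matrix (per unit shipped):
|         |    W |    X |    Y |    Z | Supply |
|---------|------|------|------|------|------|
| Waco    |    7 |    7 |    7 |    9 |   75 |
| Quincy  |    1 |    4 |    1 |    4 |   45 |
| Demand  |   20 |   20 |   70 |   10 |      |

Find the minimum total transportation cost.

590

A cheapest plan:
  Waco→W: 20 × 7 = 140
  Waco→X: 20 × 7 = 140
  Waco→Y: 25 × 7 = 175
  Waco→Z: 10 × 9 = 90
  Quincy→Y: 45 × 1 = 45
Total = 140 + 140 + 175 + 90 + 45 = 590.
(Supply check: Waco ships 75; Quincy ships 45.)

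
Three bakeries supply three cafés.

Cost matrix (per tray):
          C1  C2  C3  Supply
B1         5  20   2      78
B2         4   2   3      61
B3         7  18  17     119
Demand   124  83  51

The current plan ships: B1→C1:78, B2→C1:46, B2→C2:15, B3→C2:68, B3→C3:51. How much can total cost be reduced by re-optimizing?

1261

Current plan cost = 78·5 + 46·4 + 15·2 + 68·18 + 51·17 = 2695.
Optimal plan:
  B1->C1: 27 × 5 = 135
  B1->C3: 51 × 2 = 102
  B2->C2: 61 × 2 = 122
  B3->C1: 97 × 7 = 679
  B3->C2: 22 × 18 = 396
Optimal cost = 1434.
Saving = 2695 − 1434 = 1261.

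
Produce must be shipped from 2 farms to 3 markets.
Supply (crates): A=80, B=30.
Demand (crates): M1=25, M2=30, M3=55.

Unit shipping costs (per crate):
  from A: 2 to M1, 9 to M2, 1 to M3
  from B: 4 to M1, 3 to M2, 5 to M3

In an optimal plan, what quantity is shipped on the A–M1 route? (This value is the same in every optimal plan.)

25

Optimal shipments:
  A–M1: 25 × 2 = 50
  A–M3: 55 × 1 = 55
  B–M2: 30 × 3 = 90
Total cost = 195.
So A→M1 carries 25 crates.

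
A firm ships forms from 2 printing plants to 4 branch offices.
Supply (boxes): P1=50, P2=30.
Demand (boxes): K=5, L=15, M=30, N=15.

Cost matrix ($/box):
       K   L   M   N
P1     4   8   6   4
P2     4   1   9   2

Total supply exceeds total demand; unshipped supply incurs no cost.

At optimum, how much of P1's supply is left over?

15

Minimum-cost shipments:
  P1–K: 5 × $4 = $20
  P1–M: 30 × $6 = $180
  P2–L: 15 × $1 = $15
  P2–N: 15 × $2 = $30
Total cost = $245.
P1 ships 35 of its 50, leaving 15.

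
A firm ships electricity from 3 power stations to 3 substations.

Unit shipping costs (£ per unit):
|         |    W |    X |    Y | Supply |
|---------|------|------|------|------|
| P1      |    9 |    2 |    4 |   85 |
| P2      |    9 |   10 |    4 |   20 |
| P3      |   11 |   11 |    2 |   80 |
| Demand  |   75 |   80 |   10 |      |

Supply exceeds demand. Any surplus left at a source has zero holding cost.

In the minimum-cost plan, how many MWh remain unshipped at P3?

20

Minimum-cost shipments:
  P1 to W: 5 MWh
  P1 to X: 80 MWh
  P2 to W: 20 MWh
  P3 to W: 50 MWh
  P3 to Y: 10 MWh
Total cost = £955.
P3 ships 60 of its 80, leaving 20.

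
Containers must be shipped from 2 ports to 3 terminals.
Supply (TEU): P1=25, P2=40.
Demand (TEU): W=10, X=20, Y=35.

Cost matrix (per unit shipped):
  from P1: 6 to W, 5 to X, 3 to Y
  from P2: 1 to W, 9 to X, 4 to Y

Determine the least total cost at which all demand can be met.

A cheapest plan:
  P1–X: 20 × 5 = 100
  P1–Y: 5 × 3 = 15
  P2–W: 10 × 1 = 10
  P2–Y: 30 × 4 = 120
Total = 100 + 15 + 10 + 120 = 245.

245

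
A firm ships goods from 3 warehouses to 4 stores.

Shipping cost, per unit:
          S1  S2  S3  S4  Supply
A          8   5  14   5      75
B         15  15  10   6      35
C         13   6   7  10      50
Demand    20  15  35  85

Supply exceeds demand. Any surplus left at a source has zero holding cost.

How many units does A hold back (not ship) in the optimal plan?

An optimal plan:
  A->S1: 20 × 8 = 160
  A->S4: 55 × 5 = 275
  B->S4: 30 × 6 = 180
  C->S2: 15 × 6 = 90
  C->S3: 35 × 7 = 245
Total cost = 950.
A ships 75 of its 75, leaving 0.

0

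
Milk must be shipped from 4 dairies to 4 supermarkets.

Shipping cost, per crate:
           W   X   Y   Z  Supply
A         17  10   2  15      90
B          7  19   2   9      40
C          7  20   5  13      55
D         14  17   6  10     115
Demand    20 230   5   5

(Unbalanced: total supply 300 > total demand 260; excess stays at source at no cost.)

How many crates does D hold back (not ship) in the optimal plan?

0

Minimum-cost shipments:
  A→X: 90 × 10 = 900
  B→W: 5 × 7 = 35
  B→X: 25 × 19 = 475
  B→Y: 5 × 2 = 10
  B→Z: 5 × 9 = 45
  C→W: 15 × 7 = 105
  D→X: 115 × 17 = 1955
Total cost = 3525.
D ships 115 of its 115, leaving 0.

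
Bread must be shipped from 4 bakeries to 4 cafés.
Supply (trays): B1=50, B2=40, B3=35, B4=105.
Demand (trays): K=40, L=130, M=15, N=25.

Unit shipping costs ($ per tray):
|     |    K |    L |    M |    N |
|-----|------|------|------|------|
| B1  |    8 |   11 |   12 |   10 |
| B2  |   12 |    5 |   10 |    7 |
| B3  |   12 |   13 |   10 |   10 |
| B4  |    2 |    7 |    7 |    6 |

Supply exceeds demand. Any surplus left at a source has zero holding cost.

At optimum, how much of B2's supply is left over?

0

Minimum-cost shipments:
  B1->L: 50 × $11 = $550
  B2->L: 40 × $5 = $200
  B3->M: 15 × $10 = $150
  B4->K: 40 × $2 = $80
  B4->L: 40 × $7 = $280
  B4->N: 25 × $6 = $150
Total cost = $1410.
B2 ships 40 of its 40, leaving 0.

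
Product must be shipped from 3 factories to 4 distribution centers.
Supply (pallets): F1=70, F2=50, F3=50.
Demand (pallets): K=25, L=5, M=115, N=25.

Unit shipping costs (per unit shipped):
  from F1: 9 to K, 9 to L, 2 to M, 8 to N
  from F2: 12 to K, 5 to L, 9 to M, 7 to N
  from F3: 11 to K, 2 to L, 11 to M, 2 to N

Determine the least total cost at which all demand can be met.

Optimal allocation:
  F1→M: 70 pallets
  F2→K: 5 pallets
  F2→M: 45 pallets
  F3→K: 20 pallets
  F3→L: 5 pallets
  F3→N: 25 pallets
Total cost = 885.

885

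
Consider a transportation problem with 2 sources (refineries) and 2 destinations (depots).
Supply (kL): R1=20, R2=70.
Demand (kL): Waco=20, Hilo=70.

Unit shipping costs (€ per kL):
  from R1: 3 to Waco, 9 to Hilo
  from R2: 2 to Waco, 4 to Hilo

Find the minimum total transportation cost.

340

One minimum-cost allocation:
  R1 to Waco: 20 × €3 = €60
  R2 to Hilo: 70 × €4 = €280
Total = 60 + 280 = €340.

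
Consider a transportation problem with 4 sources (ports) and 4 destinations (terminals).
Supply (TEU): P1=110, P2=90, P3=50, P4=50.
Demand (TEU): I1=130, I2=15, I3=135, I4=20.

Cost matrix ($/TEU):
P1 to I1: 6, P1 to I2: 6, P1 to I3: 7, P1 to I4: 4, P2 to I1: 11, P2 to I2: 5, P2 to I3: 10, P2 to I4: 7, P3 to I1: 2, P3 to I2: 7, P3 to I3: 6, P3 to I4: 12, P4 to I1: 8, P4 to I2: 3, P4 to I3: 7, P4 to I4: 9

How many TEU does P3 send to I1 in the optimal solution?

50

Solving gives:
  P1->I1: 80 × $6 = $480
  P1->I3: 30 × $7 = $210
  P2->I2: 15 × $5 = $75
  P2->I3: 55 × $10 = $550
  P2->I4: 20 × $7 = $140
  P3->I1: 50 × $2 = $100
  P4->I3: 50 × $7 = $350
Total cost = $1905.
So P3→I1 carries 50 TEU.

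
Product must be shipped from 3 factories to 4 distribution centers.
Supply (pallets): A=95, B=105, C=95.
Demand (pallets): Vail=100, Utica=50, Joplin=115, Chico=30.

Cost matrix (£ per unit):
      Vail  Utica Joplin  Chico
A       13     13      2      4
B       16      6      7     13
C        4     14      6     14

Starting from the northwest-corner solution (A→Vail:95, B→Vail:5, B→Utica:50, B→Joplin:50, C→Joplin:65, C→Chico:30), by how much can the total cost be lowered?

Current plan cost = 95·13 + 5·16 + 50·6 + 50·7 + 65·6 + 30·14 = £2775.
Optimal plan:
  A->Joplin: 65 × £2 = £130
  A->Chico: 30 × £4 = £120
  B->Vail: 5 × £16 = £80
  B->Utica: 50 × £6 = £300
  B->Joplin: 50 × £7 = £350
  C->Vail: 95 × £4 = £380
Optimal cost = £1360.
Saving = 2775 − 1360 = £1415.

1415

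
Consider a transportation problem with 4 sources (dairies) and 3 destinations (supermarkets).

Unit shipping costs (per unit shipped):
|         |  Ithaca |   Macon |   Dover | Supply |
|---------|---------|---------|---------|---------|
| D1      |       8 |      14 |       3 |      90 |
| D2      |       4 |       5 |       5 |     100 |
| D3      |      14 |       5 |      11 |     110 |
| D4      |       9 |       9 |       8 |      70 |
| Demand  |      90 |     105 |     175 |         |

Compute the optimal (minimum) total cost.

1820

A cheapest plan:
  D1->Dover: 90 × 3 = 270
  D2->Ithaca: 90 × 4 = 360
  D2->Dover: 10 × 5 = 50
  D3->Macon: 105 × 5 = 525
  D3->Dover: 5 × 11 = 55
  D4->Dover: 70 × 8 = 560
Total = 270 + 360 + 50 + 525 + 55 + 560 = 1820.
(Supply check: D1 ships 90; D2 ships 100; D3 ships 110; D4 ships 70.)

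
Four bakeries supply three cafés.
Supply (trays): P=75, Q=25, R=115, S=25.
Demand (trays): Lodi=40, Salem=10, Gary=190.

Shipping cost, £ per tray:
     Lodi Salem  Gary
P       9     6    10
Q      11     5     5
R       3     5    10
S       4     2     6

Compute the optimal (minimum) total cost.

One minimum-cost allocation:
  P->Gary: 75 × £10 = £750
  Q->Gary: 25 × £5 = £125
  R->Lodi: 40 × £3 = £120
  R->Salem: 10 × £5 = £50
  R->Gary: 65 × £10 = £650
  S->Gary: 25 × £6 = £150
Total = 750 + 125 + 120 + 50 + 650 + 150 = £1845.

1845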